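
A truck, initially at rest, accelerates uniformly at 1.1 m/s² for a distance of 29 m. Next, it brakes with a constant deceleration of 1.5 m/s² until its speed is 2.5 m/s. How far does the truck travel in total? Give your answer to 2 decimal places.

48.18 m

Phase 1 (accelerating): v₀ = 0 m/s, a = 1.1 m/s².
v² = v₀² + 2aΔx = 0² + 2·1.1·29 = 63.8 → v = 7.99 m/s
t = (v − v₀)/a = (7.99 − 0)/1.1 = 7.26 s

Phase 2 (decelerating): v₀ = 7.99 m/s, a = -1.5 m/s².
v = v₀ + at → t = (2.5 − 7.99) / -1.5 = 3.66 s
v² = v₀² + 2aΔx → Δx = (2.5² − 7.99²)/(2·-1.5) = 19.2 m
Total distance = 29.0 + 19.2 = 48.2 m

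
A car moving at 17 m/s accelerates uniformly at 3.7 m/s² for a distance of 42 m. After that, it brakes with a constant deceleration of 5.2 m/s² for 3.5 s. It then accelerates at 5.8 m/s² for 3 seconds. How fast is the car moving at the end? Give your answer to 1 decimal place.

23.7 m/s

Phase 1 (accelerating): v₀ = 17.0 m/s, a = 3.7 m/s².
v² = v₀² + 2aΔx = 17.0² + 2·3.7·42 = 600 → v = 24.5 m/s
t = (v − v₀)/a = (24.5 − 17.0)/3.7 = 2.02 s

Phase 2 (decelerating): v₀ = 24.5 m/s, a = -5.2 m/s².
v = v₀ + at = 24.5 + (-5.2)(3.5) = 6.29 m/s
Δx = v₀t + ½at² = 24.5·3.5 + 0.5·-5.2·3.5² = 53.9 m

Phase 3 (accelerating): v₀ = 6.29 m/s, a = 5.8 m/s².
v = v₀ + at = 6.29 + (5.8)(3) = 23.7 m/s
Δx = v₀t + ½at² = 6.29·3 + 0.5·5.8·3² = 45.0 m
Final speed = 23.7 m/s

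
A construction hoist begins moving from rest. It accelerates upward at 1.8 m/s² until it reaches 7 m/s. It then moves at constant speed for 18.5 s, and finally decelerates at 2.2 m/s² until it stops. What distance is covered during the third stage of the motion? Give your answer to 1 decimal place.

11.1 m

Phase 1 (accelerating): v₀ = 0 m/s, a = 1.8 m/s².
v = v₀ + at → t = (7 − 0) / 1.8 = 3.89 s
v² = v₀² + 2aΔx → Δx = (7² − 0²)/(2·1.8) = 13.6 m

Phase 2 (constant speed): v₀ = 7.00 m/s, a = 0 m/s².
v = v₀ + at = 7.00 + (0)(18.5) = 7.00 m/s
Δx = v₀t + ½at² = 7.00·18.5 + 0.5·0·18.5² = 130 m

Phase 3 (decelerating): v₀ = 7.00 m/s, a = -2.2 m/s².
v = v₀ + at → t = (0 − 7.00) / -2.2 = 3.18 s
v² = v₀² + 2aΔx → Δx = (0² − 7.00²)/(2·-2.2) = 11.1 m
Distance in phase 3 = 11.1 m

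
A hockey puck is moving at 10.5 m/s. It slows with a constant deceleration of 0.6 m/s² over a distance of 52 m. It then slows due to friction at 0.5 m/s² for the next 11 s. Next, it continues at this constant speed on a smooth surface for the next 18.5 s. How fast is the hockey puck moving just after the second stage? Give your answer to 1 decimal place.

1.4 m/s

Phase 1 (decelerating): v₀ = 10.5 m/s, a = -0.6 m/s².
v² = v₀² + 2aΔx = 10.5² + 2·-0.6·52 = 47.9 → v = 6.92 m/s
t = (v − v₀)/a = (6.92 − 10.5)/-0.6 = 5.97 s

Phase 2 (decelerating): v₀ = 6.92 m/s, a = -0.5 m/s².
v = v₀ + at = 6.92 + (-0.5)(11) = 1.42 m/s
Δx = v₀t + ½at² = 6.92·11 + 0.5·-0.5·11² = 45.8 m
Speed at end of phase 2 = 1.42 m/s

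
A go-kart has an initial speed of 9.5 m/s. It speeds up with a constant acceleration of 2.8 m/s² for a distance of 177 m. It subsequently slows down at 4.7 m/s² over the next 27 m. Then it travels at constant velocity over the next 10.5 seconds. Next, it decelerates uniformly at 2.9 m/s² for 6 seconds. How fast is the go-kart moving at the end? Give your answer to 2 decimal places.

Phase 1 (accelerating): v₀ = 9.50 m/s, a = 2.8 m/s².
v² = v₀² + 2aΔx = 9.50² + 2·2.8·177 = 1080 → v = 32.9 m/s
t = (v − v₀)/a = (32.9 − 9.50)/2.8 = 8.35 s

Phase 2 (decelerating): v₀ = 32.9 m/s, a = -4.7 m/s².
v² = v₀² + 2aΔx = 32.9² + 2·-4.7·27 = 828 → v = 28.8 m/s
t = (v − v₀)/a = (28.8 − 32.9)/-4.7 = 0.876 s

Phase 3 (constant speed): v₀ = 28.8 m/s, a = 0 m/s².
v = v₀ + at = 28.8 + (0)(10.5) = 28.8 m/s
Δx = v₀t + ½at² = 28.8·10.5 + 0.5·0·10.5² = 302 m

Phase 4 (decelerating): v₀ = 28.8 m/s, a = -2.9 m/s².
v = v₀ + at = 28.8 + (-2.9)(6) = 11.4 m/s
Δx = v₀t + ½at² = 28.8·6 + 0.5·-2.9·6² = 120 m
Final speed = 11.4 m/s

11.37 m/s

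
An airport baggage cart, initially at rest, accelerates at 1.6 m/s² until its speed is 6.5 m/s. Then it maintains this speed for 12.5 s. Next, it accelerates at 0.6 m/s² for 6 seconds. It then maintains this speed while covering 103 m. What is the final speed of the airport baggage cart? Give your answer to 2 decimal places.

Phase 1 (accelerating): v₀ = 0 m/s, a = 1.6 m/s².
v = v₀ + at → t = (6.5 − 0) / 1.6 = 4.06 s
v² = v₀² + 2aΔx → Δx = (6.5² − 0²)/(2·1.6) = 13.2 m

Phase 2 (constant speed): v₀ = 6.50 m/s, a = 0 m/s².
v = v₀ + at = 6.50 + (0)(12.5) = 6.50 m/s
Δx = v₀t + ½at² = 6.50·12.5 + 0.5·0·12.5² = 81.2 m

Phase 3 (accelerating): v₀ = 6.50 m/s, a = 0.6 m/s².
v = v₀ + at = 6.50 + (0.6)(6) = 10.1 m/s
Δx = v₀t + ½at² = 6.50·6 + 0.5·0.6·6² = 49.8 m

Phase 4 (constant speed): v₀ = 10.1 m/s, a = 0 m/s².
Constant speed: t = d/v = 103/10.1 = 10.2 s
Final speed = 10.1 m/s

10.10 m/s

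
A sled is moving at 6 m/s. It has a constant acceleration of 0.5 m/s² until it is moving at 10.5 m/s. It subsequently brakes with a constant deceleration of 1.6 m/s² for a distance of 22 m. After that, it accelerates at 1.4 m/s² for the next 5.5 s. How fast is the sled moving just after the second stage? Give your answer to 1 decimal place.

6.3 m/s

Phase 1 (accelerating): v₀ = 6.00 m/s, a = 0.5 m/s².
v = v₀ + at → t = (10.5 − 6.00) / 0.5 = 9.00 s
v² = v₀² + 2aΔx → Δx = (10.5² − 6.00²)/(2·0.5) = 74.2 m

Phase 2 (decelerating): v₀ = 10.5 m/s, a = -1.6 m/s².
v² = v₀² + 2aΔx = 10.5² + 2·-1.6·22 = 39.8 → v = 6.31 m/s
t = (v − v₀)/a = (6.31 − 10.5)/-1.6 = 2.62 s
Speed at end of phase 2 = 6.31 m/s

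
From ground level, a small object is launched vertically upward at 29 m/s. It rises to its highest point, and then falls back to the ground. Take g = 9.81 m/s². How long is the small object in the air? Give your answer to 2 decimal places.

5.91 s

Phase 1 (rising): v₀ = 29.0 m/s, a = -9.81 m/s².
v = v₀ + at → t = (0 − 29.0) / -9.81 = 2.96 s
v² = v₀² + 2aΔx → Δx = (0² − 29.0²)/(2·-9.81) = 42.9 m

Phase 2 (falling): v₀ = 0 m/s, a = -9.81 m/s².
Falls 42.9 m from rest: t = √(2·42.9/9.81) = 2.96 s; v = g·t = 29.0 m/s.
Total time = 2.96 + 2.96 = 5.91 s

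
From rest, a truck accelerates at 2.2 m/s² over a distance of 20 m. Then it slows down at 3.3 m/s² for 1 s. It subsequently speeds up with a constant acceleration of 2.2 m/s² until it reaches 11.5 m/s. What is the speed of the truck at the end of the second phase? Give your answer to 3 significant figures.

6.08 m/s

Phase 1 (accelerating): v₀ = 0 m/s, a = 2.2 m/s².
v² = v₀² + 2aΔx = 0² + 2·2.2·20 = 88.0 → v = 9.38 m/s
t = (v − v₀)/a = (9.38 − 0)/2.2 = 4.26 s

Phase 2 (decelerating): v₀ = 9.38 m/s, a = -3.3 m/s².
v = v₀ + at = 9.38 + (-3.3)(1) = 6.08 m/s
Δx = v₀t + ½at² = 9.38·1 + 0.5·-3.3·1² = 7.73 m
Speed at end of phase 2 = 6.08 m/s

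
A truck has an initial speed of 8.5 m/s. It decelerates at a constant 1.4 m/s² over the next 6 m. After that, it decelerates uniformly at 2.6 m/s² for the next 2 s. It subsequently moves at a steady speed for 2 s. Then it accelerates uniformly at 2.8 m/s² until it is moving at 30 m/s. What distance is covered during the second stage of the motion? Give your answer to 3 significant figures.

9.69 m

Phase 1 (decelerating): v₀ = 8.50 m/s, a = -1.4 m/s².
v² = v₀² + 2aΔx = 8.50² + 2·-1.4·6 = 55.5 → v = 7.45 m/s
t = (v − v₀)/a = (7.45 − 8.50)/-1.4 = 0.753 s

Phase 2 (decelerating): v₀ = 7.45 m/s, a = -2.6 m/s².
v = v₀ + at = 7.45 + (-2.6)(2) = 2.25 m/s
Δx = v₀t + ½at² = 7.45·2 + 0.5·-2.6·2² = 9.69 m
Distance in phase 2 = 9.69 m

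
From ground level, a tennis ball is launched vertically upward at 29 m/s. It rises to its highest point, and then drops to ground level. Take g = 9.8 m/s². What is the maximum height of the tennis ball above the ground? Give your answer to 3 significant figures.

42.9 m

Phase 1 (rising): v₀ = 29.0 m/s, a = -9.8 m/s².
v = v₀ + at → t = (0 − 29.0) / -9.8 = 2.96 s
v² = v₀² + 2aΔx → Δx = (0² − 29.0²)/(2·-9.8) = 42.9 m
Maximum height = 42.9 m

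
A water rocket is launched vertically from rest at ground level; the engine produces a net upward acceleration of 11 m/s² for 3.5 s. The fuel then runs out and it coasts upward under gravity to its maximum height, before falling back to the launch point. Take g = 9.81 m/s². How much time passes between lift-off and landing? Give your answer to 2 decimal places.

Phase 1 (powered ascent): v₀ = 0 m/s, a = 11 m/s².
v = v₀ + at = 0 + (11)(3.5) = 38.5 m/s
Δx = v₀t + ½at² = 0·3.5 + 0.5·11·3.5² = 67.4 m

Phase 2 (coasting upward): v₀ = 38.5 m/s, a = -9.81 m/s².
v = v₀ + at → t = (0 − 38.5) / -9.81 = 3.92 s
v² = v₀² + 2aΔx → Δx = (0² − 38.5²)/(2·-9.81) = 75.5 m

Phase 3 (free fall): v₀ = 0 m/s, a = -9.81 m/s².
Falls 143 m from rest: t = √(2·143/9.81) = 5.40 s; v = g·t = 53.0 m/s.
Total time = 3.50 + 3.92 + 5.40 = 12.8 s

12.82 s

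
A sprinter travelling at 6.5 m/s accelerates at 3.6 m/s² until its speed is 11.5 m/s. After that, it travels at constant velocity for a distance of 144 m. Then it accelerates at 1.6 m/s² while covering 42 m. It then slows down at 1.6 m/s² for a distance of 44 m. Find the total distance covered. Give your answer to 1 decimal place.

Phase 1 (accelerating): v₀ = 6.50 m/s, a = 3.6 m/s².
v = v₀ + at → t = (11.5 − 6.50) / 3.6 = 1.39 s
v² = v₀² + 2aΔx → Δx = (11.5² − 6.50²)/(2·3.6) = 12.5 m

Phase 2 (constant speed): v₀ = 11.5 m/s, a = 0 m/s².
Constant speed: t = d/v = 144/11.5 = 12.5 s

Phase 3 (accelerating): v₀ = 11.5 m/s, a = 1.6 m/s².
v² = v₀² + 2aΔx = 11.5² + 2·1.6·42 = 267 → v = 16.3 m/s
t = (v − v₀)/a = (16.3 − 11.5)/1.6 = 3.02 s

Phase 4 (decelerating): v₀ = 16.3 m/s, a = -1.6 m/s².
v² = v₀² + 2aΔx = 16.3² + 2·-1.6·44 = 126 → v = 11.2 m/s
t = (v − v₀)/a = (11.2 − 16.3)/-1.6 = 3.19 s
Total distance = 12.5 + 144 + 42.0 + 44.0 = 242 m

242.5 m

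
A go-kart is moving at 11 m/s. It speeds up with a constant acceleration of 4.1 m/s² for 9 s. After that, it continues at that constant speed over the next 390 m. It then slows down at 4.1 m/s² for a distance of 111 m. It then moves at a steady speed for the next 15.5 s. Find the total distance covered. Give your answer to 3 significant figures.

1340 m

Phase 1 (accelerating): v₀ = 11.0 m/s, a = 4.1 m/s².
v = v₀ + at = 11.0 + (4.1)(9) = 47.9 m/s
Δx = v₀t + ½at² = 11.0·9 + 0.5·4.1·9² = 265 m

Phase 2 (constant speed): v₀ = 47.9 m/s, a = 0 m/s².
Constant speed: t = d/v = 390/47.9 = 8.14 s

Phase 3 (decelerating): v₀ = 47.9 m/s, a = -4.1 m/s².
v² = v₀² + 2aΔx = 47.9² + 2·-4.1·111 = 1380 → v = 37.2 m/s
t = (v − v₀)/a = (37.2 − 47.9)/-4.1 = 2.61 s

Phase 4 (constant speed): v₀ = 37.2 m/s, a = 0 m/s².
v = v₀ + at = 37.2 + (0)(15.5) = 37.2 m/s
Δx = v₀t + ½at² = 37.2·15.5 + 0.5·0·15.5² = 577 m
Total distance = 265 + 390 + 111 + 577 = 1340 m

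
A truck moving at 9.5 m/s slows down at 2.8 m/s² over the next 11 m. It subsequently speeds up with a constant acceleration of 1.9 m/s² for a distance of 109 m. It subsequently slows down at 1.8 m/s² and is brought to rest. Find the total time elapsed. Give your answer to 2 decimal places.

Phase 1 (decelerating): v₀ = 9.50 m/s, a = -2.8 m/s².
v² = v₀² + 2aΔx = 9.50² + 2·-2.8·11 = 28.7 → v = 5.35 m/s
t = (v − v₀)/a = (5.35 − 9.50)/-2.8 = 1.48 s

Phase 2 (accelerating): v₀ = 5.35 m/s, a = 1.9 m/s².
v² = v₀² + 2aΔx = 5.35² + 2·1.9·109 = 443 → v = 21.0 m/s
t = (v − v₀)/a = (21.0 − 5.35)/1.9 = 8.26 s

Phase 3 (decelerating): v₀ = 21.0 m/s, a = -1.8 m/s².
v = v₀ + at → t = (0 − 21.0) / -1.8 = 11.7 s
v² = v₀² + 2aΔx → Δx = (0² − 21.0²)/(2·-1.8) = 123 m
Total time = 1.48 + 8.26 + 11.7 = 21.4 s

21.43 s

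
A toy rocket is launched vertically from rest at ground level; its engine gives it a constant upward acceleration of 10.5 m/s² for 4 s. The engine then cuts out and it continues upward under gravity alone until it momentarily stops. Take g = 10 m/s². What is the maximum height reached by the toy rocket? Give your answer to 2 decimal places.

172.20 m

Phase 1 (powered ascent): v₀ = 0 m/s, a = 10.5 m/s².
v = v₀ + at = 0 + (10.5)(4) = 42.0 m/s
Δx = v₀t + ½at² = 0·4 + 0.5·10.5·4² = 84.0 m

Phase 2 (coasting upward): v₀ = 42.0 m/s, a = -10 m/s².
v = v₀ + at → t = (0 − 42.0) / -10 = 4.20 s
v² = v₀² + 2aΔx → Δx = (0² − 42.0²)/(2·-10) = 88.2 m
Maximum height = 84.0 + 88.2 = 172 m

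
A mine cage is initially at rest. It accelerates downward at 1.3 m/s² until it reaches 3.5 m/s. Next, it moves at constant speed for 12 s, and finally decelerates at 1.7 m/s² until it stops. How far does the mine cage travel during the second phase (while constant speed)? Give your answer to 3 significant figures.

Phase 1 (accelerating): v₀ = 0 m/s, a = 1.3 m/s².
v = v₀ + at → t = (3.5 − 0) / 1.3 = 2.69 s
v² = v₀² + 2aΔx → Δx = (3.5² − 0²)/(2·1.3) = 4.71 m

Phase 2 (constant speed): v₀ = 3.50 m/s, a = 0 m/s².
v = v₀ + at = 3.50 + (0)(12) = 3.50 m/s
Δx = v₀t + ½at² = 3.50·12 + 0.5·0·12² = 42.0 m
Distance in phase 2 = 42.0 m

42.0 m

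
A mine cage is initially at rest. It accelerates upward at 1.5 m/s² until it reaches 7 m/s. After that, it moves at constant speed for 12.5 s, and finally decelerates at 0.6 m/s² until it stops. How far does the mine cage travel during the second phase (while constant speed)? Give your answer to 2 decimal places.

87.50 m

Phase 1 (accelerating): v₀ = 0 m/s, a = 1.5 m/s².
v = v₀ + at → t = (7 − 0) / 1.5 = 4.67 s
v² = v₀² + 2aΔx → Δx = (7² − 0²)/(2·1.5) = 16.3 m

Phase 2 (constant speed): v₀ = 7.00 m/s, a = 0 m/s².
v = v₀ + at = 7.00 + (0)(12.5) = 7.00 m/s
Δx = v₀t + ½at² = 7.00·12.5 + 0.5·0·12.5² = 87.5 m
Distance in phase 2 = 87.5 m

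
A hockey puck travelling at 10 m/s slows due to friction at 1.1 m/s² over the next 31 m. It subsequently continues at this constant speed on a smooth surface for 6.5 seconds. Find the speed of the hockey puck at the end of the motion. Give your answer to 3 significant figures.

5.64 m/s

Phase 1 (decelerating): v₀ = 10.0 m/s, a = -1.1 m/s².
v² = v₀² + 2aΔx = 10.0² + 2·-1.1·31 = 31.8 → v = 5.64 m/s
t = (v − v₀)/a = (5.64 − 10.0)/-1.1 = 3.96 s

Phase 2 (constant speed): v₀ = 5.64 m/s, a = 0 m/s².
v = v₀ + at = 5.64 + (0)(6.5) = 5.64 m/s
Δx = v₀t + ½at² = 5.64·6.5 + 0.5·0·6.5² = 36.7 m
Final speed = 5.64 m/s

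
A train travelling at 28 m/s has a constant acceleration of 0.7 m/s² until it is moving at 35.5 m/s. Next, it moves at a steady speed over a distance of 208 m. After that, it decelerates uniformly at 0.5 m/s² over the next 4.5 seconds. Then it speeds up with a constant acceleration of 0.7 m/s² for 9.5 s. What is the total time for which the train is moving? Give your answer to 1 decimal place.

Phase 1 (accelerating): v₀ = 28.0 m/s, a = 0.7 m/s².
v = v₀ + at → t = (35.5 − 28.0) / 0.7 = 10.7 s
v² = v₀² + 2aΔx → Δx = (35.5² − 28.0²)/(2·0.7) = 340 m

Phase 2 (constant speed): v₀ = 35.5 m/s, a = 0 m/s².
Constant speed: t = d/v = 208/35.5 = 5.86 s

Phase 3 (decelerating): v₀ = 35.5 m/s, a = -0.5 m/s².
v = v₀ + at = 35.5 + (-0.5)(4.5) = 33.2 m/s
Δx = v₀t + ½at² = 35.5·4.5 + 0.5·-0.5·4.5² = 155 m

Phase 4 (accelerating): v₀ = 33.2 m/s, a = 0.7 m/s².
v = v₀ + at = 33.2 + (0.7)(9.5) = 39.9 m/s
Δx = v₀t + ½at² = 33.2·9.5 + 0.5·0.7·9.5² = 347 m
Total time = 10.7 + 5.86 + 4.50 + 9.50 = 30.6 s

30.6 s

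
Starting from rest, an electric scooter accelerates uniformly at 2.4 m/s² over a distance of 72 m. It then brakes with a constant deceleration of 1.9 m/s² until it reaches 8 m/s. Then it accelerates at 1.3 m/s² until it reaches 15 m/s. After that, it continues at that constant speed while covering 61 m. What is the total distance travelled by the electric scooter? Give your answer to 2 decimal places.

269.03 m

Phase 1 (accelerating): v₀ = 0 m/s, a = 2.4 m/s².
v² = v₀² + 2aΔx = 0² + 2·2.4·72 = 346 → v = 18.6 m/s
t = (v − v₀)/a = (18.6 − 0)/2.4 = 7.75 s

Phase 2 (decelerating): v₀ = 18.6 m/s, a = -1.9 m/s².
v = v₀ + at → t = (8 − 18.6) / -1.9 = 5.57 s
v² = v₀² + 2aΔx → Δx = (8² − 18.6²)/(2·-1.9) = 74.1 m

Phase 3 (accelerating): v₀ = 8.00 m/s, a = 1.3 m/s².
v = v₀ + at → t = (15 − 8.00) / 1.3 = 5.38 s
v² = v₀² + 2aΔx → Δx = (15² − 8.00²)/(2·1.3) = 61.9 m

Phase 4 (constant speed): v₀ = 15.0 m/s, a = 0 m/s².
Constant speed: t = d/v = 61/15.0 = 4.07 s
Total distance = 72.0 + 74.1 + 61.9 + 61.0 = 269 m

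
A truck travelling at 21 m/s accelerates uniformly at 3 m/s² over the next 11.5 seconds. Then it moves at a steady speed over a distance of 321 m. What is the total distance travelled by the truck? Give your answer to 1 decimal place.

760.9 m

Phase 1 (accelerating): v₀ = 21.0 m/s, a = 3 m/s².
v = v₀ + at = 21.0 + (3)(11.5) = 55.5 m/s
Δx = v₀t + ½at² = 21.0·11.5 + 0.5·3·11.5² = 440 m

Phase 2 (constant speed): v₀ = 55.5 m/s, a = 0 m/s².
Constant speed: t = d/v = 321/55.5 = 5.78 s
Total distance = 440 + 321 = 761 m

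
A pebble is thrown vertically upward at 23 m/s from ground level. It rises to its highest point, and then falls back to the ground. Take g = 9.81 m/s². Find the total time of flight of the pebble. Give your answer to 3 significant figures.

Phase 1 (rising): v₀ = 23.0 m/s, a = -9.81 m/s².
v = v₀ + at → t = (0 − 23.0) / -9.81 = 2.34 s
v² = v₀² + 2aΔx → Δx = (0² − 23.0²)/(2·-9.81) = 27.0 m

Phase 2 (falling): v₀ = 0 m/s, a = -9.81 m/s².
Falls 27.0 m from rest: t = √(2·27.0/9.81) = 2.34 s; v = g·t = 23.0 m/s.
Total time = 2.34 + 2.34 = 4.69 s

4.69 s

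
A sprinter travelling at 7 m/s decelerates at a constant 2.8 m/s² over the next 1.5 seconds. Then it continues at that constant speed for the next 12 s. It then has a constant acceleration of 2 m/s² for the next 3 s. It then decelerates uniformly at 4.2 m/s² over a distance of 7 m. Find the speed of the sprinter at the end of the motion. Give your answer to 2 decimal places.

4.32 m/s

Phase 1 (decelerating): v₀ = 7.00 m/s, a = -2.8 m/s².
v = v₀ + at = 7.00 + (-2.8)(1.5) = 2.80 m/s
Δx = v₀t + ½at² = 7.00·1.5 + 0.5·-2.8·1.5² = 7.35 m

Phase 2 (constant speed): v₀ = 2.80 m/s, a = 0 m/s².
v = v₀ + at = 2.80 + (0)(12) = 2.80 m/s
Δx = v₀t + ½at² = 2.80·12 + 0.5·0·12² = 33.6 m

Phase 3 (accelerating): v₀ = 2.80 m/s, a = 2 m/s².
v = v₀ + at = 2.80 + (2)(3) = 8.80 m/s
Δx = v₀t + ½at² = 2.80·3 + 0.5·2·3² = 17.4 m

Phase 4 (decelerating): v₀ = 8.80 m/s, a = -4.2 m/s².
v² = v₀² + 2aΔx = 8.80² + 2·-4.2·7 = 18.6 → v = 4.32 m/s
t = (v − v₀)/a = (4.32 − 8.80)/-4.2 = 1.07 s
Final speed = 4.32 m/s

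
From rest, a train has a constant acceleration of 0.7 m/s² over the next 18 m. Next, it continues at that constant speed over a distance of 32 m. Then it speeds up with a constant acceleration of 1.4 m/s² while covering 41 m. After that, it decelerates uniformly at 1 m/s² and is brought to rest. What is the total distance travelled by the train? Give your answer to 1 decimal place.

Phase 1 (accelerating): v₀ = 0 m/s, a = 0.7 m/s².
v² = v₀² + 2aΔx = 0² + 2·0.7·18 = 25.2 → v = 5.02 m/s
t = (v − v₀)/a = (5.02 − 0)/0.7 = 7.17 s

Phase 2 (constant speed): v₀ = 5.02 m/s, a = 0 m/s².
Constant speed: t = d/v = 32/5.02 = 6.37 s

Phase 3 (accelerating): v₀ = 5.02 m/s, a = 1.4 m/s².
v² = v₀² + 2aΔx = 5.02² + 2·1.4·41 = 140 → v = 11.8 m/s
t = (v − v₀)/a = (11.8 − 5.02)/1.4 = 4.87 s

Phase 4 (decelerating): v₀ = 11.8 m/s, a = -1 m/s².
v = v₀ + at → t = (0 − 11.8) / -1 = 11.8 s
v² = v₀² + 2aΔx → Δx = (0² − 11.8²)/(2·-1) = 70.0 m
Total distance = 18.0 + 32.0 + 41.0 + 70.0 = 161 m

161.0 m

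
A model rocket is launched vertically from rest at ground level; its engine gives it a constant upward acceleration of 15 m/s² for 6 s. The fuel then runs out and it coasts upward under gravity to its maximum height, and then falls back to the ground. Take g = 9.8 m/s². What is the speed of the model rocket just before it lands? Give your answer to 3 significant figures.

116 m/s

Phase 1 (powered ascent): v₀ = 0 m/s, a = 15 m/s².
v = v₀ + at = 0 + (15)(6) = 90.0 m/s
Δx = v₀t + ½at² = 0·6 + 0.5·15·6² = 270 m

Phase 2 (coasting upward): v₀ = 90.0 m/s, a = -9.8 m/s².
v = v₀ + at → t = (0 − 90.0) / -9.8 = 9.18 s
v² = v₀² + 2aΔx → Δx = (0² − 90.0²)/(2·-9.8) = 413 m

Phase 3 (free fall): v₀ = 0 m/s, a = -9.8 m/s².
Falls 683 m from rest: t = √(2·683/9.8) = 11.8 s; v = g·t = 116 m/s.
Impact speed = 116 m/s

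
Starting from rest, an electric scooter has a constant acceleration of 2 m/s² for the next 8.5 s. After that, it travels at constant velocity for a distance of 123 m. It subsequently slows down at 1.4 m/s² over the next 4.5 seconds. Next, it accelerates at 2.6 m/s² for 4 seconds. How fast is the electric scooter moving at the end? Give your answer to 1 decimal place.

Phase 1 (accelerating): v₀ = 0 m/s, a = 2 m/s².
v = v₀ + at = 0 + (2)(8.5) = 17.0 m/s
Δx = v₀t + ½at² = 0·8.5 + 0.5·2·8.5² = 72.2 m

Phase 2 (constant speed): v₀ = 17.0 m/s, a = 0 m/s².
Constant speed: t = d/v = 123/17.0 = 7.24 s

Phase 3 (decelerating): v₀ = 17.0 m/s, a = -1.4 m/s².
v = v₀ + at = 17.0 + (-1.4)(4.5) = 10.7 m/s
Δx = v₀t + ½at² = 17.0·4.5 + 0.5·-1.4·4.5² = 62.3 m

Phase 4 (accelerating): v₀ = 10.7 m/s, a = 2.6 m/s².
v = v₀ + at = 10.7 + (2.6)(4) = 21.1 m/s
Δx = v₀t + ½at² = 10.7·4 + 0.5·2.6·4² = 63.6 m
Final speed = 21.1 m/s

21.1 m/s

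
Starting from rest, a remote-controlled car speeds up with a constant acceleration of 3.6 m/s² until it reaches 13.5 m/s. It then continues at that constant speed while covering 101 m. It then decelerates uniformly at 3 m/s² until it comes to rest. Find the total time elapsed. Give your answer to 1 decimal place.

Phase 1 (accelerating): v₀ = 0 m/s, a = 3.6 m/s².
v = v₀ + at → t = (13.5 − 0) / 3.6 = 3.75 s
v² = v₀² + 2aΔx → Δx = (13.5² − 0²)/(2·3.6) = 25.3 m

Phase 2 (constant speed): v₀ = 13.5 m/s, a = 0 m/s².
Constant speed: t = d/v = 101/13.5 = 7.48 s

Phase 3 (decelerating): v₀ = 13.5 m/s, a = -3 m/s².
v = v₀ + at → t = (0 − 13.5) / -3 = 4.50 s
v² = v₀² + 2aΔx → Δx = (0² − 13.5²)/(2·-3) = 30.4 m
Total time = 3.75 + 7.48 + 4.50 = 15.7 s

15.7 s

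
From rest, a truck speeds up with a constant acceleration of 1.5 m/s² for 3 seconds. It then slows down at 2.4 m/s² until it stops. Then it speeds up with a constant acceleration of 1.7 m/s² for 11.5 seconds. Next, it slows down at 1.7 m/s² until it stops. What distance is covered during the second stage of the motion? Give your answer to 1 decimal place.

4.2 m

Phase 1 (accelerating): v₀ = 0 m/s, a = 1.5 m/s².
v = v₀ + at = 0 + (1.5)(3) = 4.50 m/s
Δx = v₀t + ½at² = 0·3 + 0.5·1.5·3² = 6.75 m

Phase 2 (decelerating): v₀ = 4.50 m/s, a = -2.4 m/s².
v = v₀ + at → t = (0 − 4.50) / -2.4 = 1.88 s
v² = v₀² + 2aΔx → Δx = (0² − 4.50²)/(2·-2.4) = 4.22 m
Distance in phase 2 = 4.22 m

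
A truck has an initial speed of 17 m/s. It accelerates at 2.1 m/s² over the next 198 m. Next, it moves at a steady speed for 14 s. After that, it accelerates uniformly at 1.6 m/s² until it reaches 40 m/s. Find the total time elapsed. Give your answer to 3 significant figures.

Phase 1 (accelerating): v₀ = 17.0 m/s, a = 2.1 m/s².
v² = v₀² + 2aΔx = 17.0² + 2·2.1·198 = 1120 → v = 33.5 m/s
t = (v − v₀)/a = (33.5 − 17.0)/2.1 = 7.85 s

Phase 2 (constant speed): v₀ = 33.5 m/s, a = 0 m/s².
v = v₀ + at = 33.5 + (0)(14) = 33.5 m/s
Δx = v₀t + ½at² = 33.5·14 + 0.5·0·14² = 469 m

Phase 3 (accelerating): v₀ = 33.5 m/s, a = 1.6 m/s².
v = v₀ + at → t = (40 − 33.5) / 1.6 = 4.08 s
v² = v₀² + 2aΔx → Δx = (40² − 33.5²)/(2·1.6) = 150 m
Total time = 7.85 + 14.0 + 4.08 = 25.9 s

25.9 s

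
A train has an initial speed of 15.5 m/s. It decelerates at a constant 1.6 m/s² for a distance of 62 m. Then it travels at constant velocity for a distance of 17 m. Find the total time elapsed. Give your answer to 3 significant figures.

Phase 1 (decelerating): v₀ = 15.5 m/s, a = -1.6 m/s².
v² = v₀² + 2aΔx = 15.5² + 2·-1.6·62 = 41.8 → v = 6.47 m/s
t = (v − v₀)/a = (6.47 − 15.5)/-1.6 = 5.64 s

Phase 2 (constant speed): v₀ = 6.47 m/s, a = 0 m/s².
Constant speed: t = d/v = 17/6.47 = 2.63 s
Total time = 5.64 + 2.63 = 8.27 s

8.27 s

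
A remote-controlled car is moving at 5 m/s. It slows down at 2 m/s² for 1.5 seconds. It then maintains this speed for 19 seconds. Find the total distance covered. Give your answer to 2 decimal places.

43.25 m

Phase 1 (decelerating): v₀ = 5.00 m/s, a = -2 m/s².
v = v₀ + at = 5.00 + (-2)(1.5) = 2.00 m/s
Δx = v₀t + ½at² = 5.00·1.5 + 0.5·-2·1.5² = 5.25 m

Phase 2 (constant speed): v₀ = 2.00 m/s, a = 0 m/s².
v = v₀ + at = 2.00 + (0)(19) = 2.00 m/s
Δx = v₀t + ½at² = 2.00·19 + 0.5·0·19² = 38.0 m
Total distance = 5.25 + 38.0 = 43.2 m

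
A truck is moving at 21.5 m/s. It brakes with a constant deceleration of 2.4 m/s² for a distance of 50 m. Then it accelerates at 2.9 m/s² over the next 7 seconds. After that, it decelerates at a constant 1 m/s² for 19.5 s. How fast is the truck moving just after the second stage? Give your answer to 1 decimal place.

35.2 m/s

Phase 1 (decelerating): v₀ = 21.5 m/s, a = -2.4 m/s².
v² = v₀² + 2aΔx = 21.5² + 2·-2.4·50 = 222 → v = 14.9 m/s
t = (v − v₀)/a = (14.9 − 21.5)/-2.4 = 2.75 s

Phase 2 (accelerating): v₀ = 14.9 m/s, a = 2.9 m/s².
v = v₀ + at = 14.9 + (2.9)(7) = 35.2 m/s
Δx = v₀t + ½at² = 14.9·7 + 0.5·2.9·7² = 175 m
Speed at end of phase 2 = 35.2 m/s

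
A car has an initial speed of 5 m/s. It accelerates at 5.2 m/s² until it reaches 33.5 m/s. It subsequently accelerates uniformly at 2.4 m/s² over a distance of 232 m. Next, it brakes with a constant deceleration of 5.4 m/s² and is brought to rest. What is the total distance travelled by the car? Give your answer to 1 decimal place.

544.5 m

Phase 1 (accelerating): v₀ = 5.00 m/s, a = 5.2 m/s².
v = v₀ + at → t = (33.5 − 5.00) / 5.2 = 5.48 s
v² = v₀² + 2aΔx → Δx = (33.5² − 5.00²)/(2·5.2) = 106 m

Phase 2 (accelerating): v₀ = 33.5 m/s, a = 2.4 m/s².
v² = v₀² + 2aΔx = 33.5² + 2·2.4·232 = 2240 → v = 47.3 m/s
t = (v − v₀)/a = (47.3 − 33.5)/2.4 = 5.74 s

Phase 3 (decelerating): v₀ = 47.3 m/s, a = -5.4 m/s².
v = v₀ + at → t = (0 − 47.3) / -5.4 = 8.76 s
v² = v₀² + 2aΔx → Δx = (0² − 47.3²)/(2·-5.4) = 207 m
Total distance = 106 + 232 + 207 = 545 m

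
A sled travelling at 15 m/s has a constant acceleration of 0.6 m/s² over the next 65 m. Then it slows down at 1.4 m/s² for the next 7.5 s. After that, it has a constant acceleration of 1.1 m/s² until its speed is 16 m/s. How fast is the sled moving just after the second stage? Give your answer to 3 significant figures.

6.91 m/s

Phase 1 (accelerating): v₀ = 15.0 m/s, a = 0.6 m/s².
v² = v₀² + 2aΔx = 15.0² + 2·0.6·65 = 303 → v = 17.4 m/s
t = (v − v₀)/a = (17.4 − 15.0)/0.6 = 4.01 s

Phase 2 (decelerating): v₀ = 17.4 m/s, a = -1.4 m/s².
v = v₀ + at = 17.4 + (-1.4)(7.5) = 6.91 m/s
Δx = v₀t + ½at² = 17.4·7.5 + 0.5·-1.4·7.5² = 91.2 m
Speed at end of phase 2 = 6.91 m/s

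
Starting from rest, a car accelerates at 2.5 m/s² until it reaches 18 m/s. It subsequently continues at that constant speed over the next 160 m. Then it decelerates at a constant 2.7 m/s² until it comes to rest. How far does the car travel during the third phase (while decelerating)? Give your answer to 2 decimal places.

60.00 m

Phase 1 (accelerating): v₀ = 0 m/s, a = 2.5 m/s².
v = v₀ + at → t = (18 − 0) / 2.5 = 7.20 s
v² = v₀² + 2aΔx → Δx = (18² − 0²)/(2·2.5) = 64.8 m

Phase 2 (constant speed): v₀ = 18.0 m/s, a = 0 m/s².
Constant speed: t = d/v = 160/18.0 = 8.89 s

Phase 3 (decelerating): v₀ = 18.0 m/s, a = -2.7 m/s².
v = v₀ + at → t = (0 − 18.0) / -2.7 = 6.67 s
v² = v₀² + 2aΔx → Δx = (0² − 18.0²)/(2·-2.7) = 60.0 m
Distance in phase 3 = 60.0 m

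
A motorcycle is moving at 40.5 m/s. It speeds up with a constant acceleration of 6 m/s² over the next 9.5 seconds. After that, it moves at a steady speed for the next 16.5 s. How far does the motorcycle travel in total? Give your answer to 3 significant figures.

2260 m

Phase 1 (accelerating): v₀ = 40.5 m/s, a = 6 m/s².
v = v₀ + at = 40.5 + (6)(9.5) = 97.5 m/s
Δx = v₀t + ½at² = 40.5·9.5 + 0.5·6·9.5² = 656 m

Phase 2 (constant speed): v₀ = 97.5 m/s, a = 0 m/s².
v = v₀ + at = 97.5 + (0)(16.5) = 97.5 m/s
Δx = v₀t + ½at² = 97.5·16.5 + 0.5·0·16.5² = 1610 m
Total distance = 656 + 1610 = 2260 m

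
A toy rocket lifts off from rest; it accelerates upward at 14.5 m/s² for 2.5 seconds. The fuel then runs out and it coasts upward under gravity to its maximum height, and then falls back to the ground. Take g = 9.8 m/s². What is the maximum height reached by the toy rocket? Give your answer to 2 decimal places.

Phase 1 (powered ascent): v₀ = 0 m/s, a = 14.5 m/s².
v = v₀ + at = 0 + (14.5)(2.5) = 36.2 m/s
Δx = v₀t + ½at² = 0·2.5 + 0.5·14.5·2.5² = 45.3 m

Phase 2 (coasting upward): v₀ = 36.2 m/s, a = -9.8 m/s².
v = v₀ + at → t = (0 − 36.2) / -9.8 = 3.70 s
v² = v₀² + 2aΔx → Δx = (0² − 36.2²)/(2·-9.8) = 67.0 m
Maximum height = 45.3 + 67.0 = 112 m

112.36 m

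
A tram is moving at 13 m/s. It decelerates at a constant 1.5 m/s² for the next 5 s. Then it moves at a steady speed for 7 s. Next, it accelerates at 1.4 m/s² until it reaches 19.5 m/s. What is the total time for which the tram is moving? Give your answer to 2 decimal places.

22.00 s

Phase 1 (decelerating): v₀ = 13.0 m/s, a = -1.5 m/s².
v = v₀ + at = 13.0 + (-1.5)(5) = 5.50 m/s
Δx = v₀t + ½at² = 13.0·5 + 0.5·-1.5·5² = 46.2 m

Phase 2 (constant speed): v₀ = 5.50 m/s, a = 0 m/s².
v = v₀ + at = 5.50 + (0)(7) = 5.50 m/s
Δx = v₀t + ½at² = 5.50·7 + 0.5·0·7² = 38.5 m

Phase 3 (accelerating): v₀ = 5.50 m/s, a = 1.4 m/s².
v = v₀ + at → t = (19.5 − 5.50) / 1.4 = 10.0 s
v² = v₀² + 2aΔx → Δx = (19.5² − 5.50²)/(2·1.4) = 125 m
Total time = 5.00 + 7.00 + 10.0 = 22.0 s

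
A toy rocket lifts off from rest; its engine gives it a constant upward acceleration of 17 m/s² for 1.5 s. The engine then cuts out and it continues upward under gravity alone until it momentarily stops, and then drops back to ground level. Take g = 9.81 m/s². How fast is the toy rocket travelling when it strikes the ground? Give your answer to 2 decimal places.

32.02 m/s

Phase 1 (powered ascent): v₀ = 0 m/s, a = 17 m/s².
v = v₀ + at = 0 + (17)(1.5) = 25.5 m/s
Δx = v₀t + ½at² = 0·1.5 + 0.5·17·1.5² = 19.1 m

Phase 2 (coasting upward): v₀ = 25.5 m/s, a = -9.81 m/s².
v = v₀ + at → t = (0 − 25.5) / -9.81 = 2.60 s
v² = v₀² + 2aΔx → Δx = (0² − 25.5²)/(2·-9.81) = 33.1 m

Phase 3 (free fall): v₀ = 0 m/s, a = -9.81 m/s².
Falls 52.3 m from rest: t = √(2·52.3/9.81) = 3.26 s; v = g·t = 32.0 m/s.
Impact speed = 32.0 m/s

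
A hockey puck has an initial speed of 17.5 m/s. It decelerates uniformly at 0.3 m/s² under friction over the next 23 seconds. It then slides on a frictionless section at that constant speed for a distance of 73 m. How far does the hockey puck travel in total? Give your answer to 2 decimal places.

396.15 m

Phase 1 (decelerating): v₀ = 17.5 m/s, a = -0.3 m/s².
v = v₀ + at = 17.5 + (-0.3)(23) = 10.6 m/s
Δx = v₀t + ½at² = 17.5·23 + 0.5·-0.3·23² = 323 m

Phase 2 (constant speed): v₀ = 10.6 m/s, a = 0 m/s².
Constant speed: t = d/v = 73/10.6 = 6.89 s
Total distance = 323 + 73.0 = 396 m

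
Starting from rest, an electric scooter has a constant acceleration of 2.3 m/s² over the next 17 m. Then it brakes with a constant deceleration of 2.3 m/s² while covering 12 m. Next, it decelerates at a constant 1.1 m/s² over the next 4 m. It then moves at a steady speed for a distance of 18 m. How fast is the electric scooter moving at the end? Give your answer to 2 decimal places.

Phase 1 (accelerating): v₀ = 0 m/s, a = 2.3 m/s².
v² = v₀² + 2aΔx = 0² + 2·2.3·17 = 78.2 → v = 8.84 m/s
t = (v − v₀)/a = (8.84 − 0)/2.3 = 3.84 s

Phase 2 (decelerating): v₀ = 8.84 m/s, a = -2.3 m/s².
v² = v₀² + 2aΔx = 8.84² + 2·-2.3·12 = 23.0 → v = 4.80 m/s
t = (v − v₀)/a = (4.80 − 8.84)/-2.3 = 1.76 s

Phase 3 (decelerating): v₀ = 4.80 m/s, a = -1.1 m/s².
v² = v₀² + 2aΔx = 4.80² + 2·-1.1·4 = 14.2 → v = 3.77 m/s
t = (v − v₀)/a = (3.77 − 4.80)/-1.1 = 0.934 s

Phase 4 (constant speed): v₀ = 3.77 m/s, a = 0 m/s².
Constant speed: t = d/v = 18/3.77 = 4.78 s
Final speed = 3.77 m/s

3.77 m/s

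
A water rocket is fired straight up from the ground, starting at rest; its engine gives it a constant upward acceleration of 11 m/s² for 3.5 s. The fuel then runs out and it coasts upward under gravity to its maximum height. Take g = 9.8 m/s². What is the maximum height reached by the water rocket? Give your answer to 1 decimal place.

143.0 m

Phase 1 (powered ascent): v₀ = 0 m/s, a = 11 m/s².
v = v₀ + at = 0 + (11)(3.5) = 38.5 m/s
Δx = v₀t + ½at² = 0·3.5 + 0.5·11·3.5² = 67.4 m

Phase 2 (coasting upward): v₀ = 38.5 m/s, a = -9.8 m/s².
v = v₀ + at → t = (0 − 38.5) / -9.8 = 3.93 s
v² = v₀² + 2aΔx → Δx = (0² − 38.5²)/(2·-9.8) = 75.6 m
Maximum height = 67.4 + 75.6 = 143 m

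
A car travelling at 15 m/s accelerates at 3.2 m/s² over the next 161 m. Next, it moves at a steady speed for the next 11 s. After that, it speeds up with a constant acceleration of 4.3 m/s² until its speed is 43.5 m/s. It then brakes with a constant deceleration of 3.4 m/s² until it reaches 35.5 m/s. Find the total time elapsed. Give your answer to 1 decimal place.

Phase 1 (accelerating): v₀ = 15.0 m/s, a = 3.2 m/s².
v² = v₀² + 2aΔx = 15.0² + 2·3.2·161 = 1260 → v = 35.4 m/s
t = (v − v₀)/a = (35.4 − 15.0)/3.2 = 6.38 s

Phase 2 (constant speed): v₀ = 35.4 m/s, a = 0 m/s².
v = v₀ + at = 35.4 + (0)(11) = 35.4 m/s
Δx = v₀t + ½at² = 35.4·11 + 0.5·0·11² = 390 m

Phase 3 (accelerating): v₀ = 35.4 m/s, a = 4.3 m/s².
v = v₀ + at → t = (43.5 − 35.4) / 4.3 = 1.88 s
v² = v₀² + 2aΔx → Δx = (43.5² − 35.4²)/(2·4.3) = 74.1 m

Phase 4 (decelerating): v₀ = 43.5 m/s, a = -3.4 m/s².
v = v₀ + at → t = (35.5 − 43.5) / -3.4 = 2.35 s
v² = v₀² + 2aΔx → Δx = (35.5² − 43.5²)/(2·-3.4) = 92.9 m
Total time = 6.38 + 11.0 + 1.88 + 2.35 = 21.6 s

21.6 s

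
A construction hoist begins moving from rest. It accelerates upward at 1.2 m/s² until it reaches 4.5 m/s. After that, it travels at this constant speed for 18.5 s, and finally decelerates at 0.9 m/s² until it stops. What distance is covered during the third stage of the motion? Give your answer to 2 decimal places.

11.25 m

Phase 1 (accelerating): v₀ = 0 m/s, a = 1.2 m/s².
v = v₀ + at → t = (4.5 − 0) / 1.2 = 3.75 s
v² = v₀² + 2aΔx → Δx = (4.5² − 0²)/(2·1.2) = 8.44 m

Phase 2 (constant speed): v₀ = 4.50 m/s, a = 0 m/s².
v = v₀ + at = 4.50 + (0)(18.5) = 4.50 m/s
Δx = v₀t + ½at² = 4.50·18.5 + 0.5·0·18.5² = 83.2 m

Phase 3 (decelerating): v₀ = 4.50 m/s, a = -0.9 m/s².
v = v₀ + at → t = (0 − 4.50) / -0.9 = 5.00 s
v² = v₀² + 2aΔx → Δx = (0² − 4.50²)/(2·-0.9) = 11.2 m
Distance in phase 3 = 11.2 m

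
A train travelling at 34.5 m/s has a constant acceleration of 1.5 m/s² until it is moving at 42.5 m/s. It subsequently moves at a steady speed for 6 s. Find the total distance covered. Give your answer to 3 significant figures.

Phase 1 (accelerating): v₀ = 34.5 m/s, a = 1.5 m/s².
v = v₀ + at → t = (42.5 − 34.5) / 1.5 = 5.33 s
v² = v₀² + 2aΔx → Δx = (42.5² − 34.5²)/(2·1.5) = 205 m

Phase 2 (constant speed): v₀ = 42.5 m/s, a = 0 m/s².
v = v₀ + at = 42.5 + (0)(6) = 42.5 m/s
Δx = v₀t + ½at² = 42.5·6 + 0.5·0·6² = 255 m
Total distance = 205 + 255 = 460 m

460 m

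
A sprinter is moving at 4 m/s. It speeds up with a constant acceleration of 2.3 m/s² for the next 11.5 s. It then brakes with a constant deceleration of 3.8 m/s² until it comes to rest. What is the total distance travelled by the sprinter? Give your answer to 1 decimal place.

320.1 m

Phase 1 (accelerating): v₀ = 4.00 m/s, a = 2.3 m/s².
v = v₀ + at = 4.00 + (2.3)(11.5) = 30.4 m/s
Δx = v₀t + ½at² = 4.00·11.5 + 0.5·2.3·11.5² = 198 m

Phase 2 (decelerating): v₀ = 30.4 m/s, a = -3.8 m/s².
v = v₀ + at → t = (0 − 30.4) / -3.8 = 8.01 s
v² = v₀² + 2aΔx → Δx = (0² − 30.4²)/(2·-3.8) = 122 m
Total distance = 198 + 122 = 320 m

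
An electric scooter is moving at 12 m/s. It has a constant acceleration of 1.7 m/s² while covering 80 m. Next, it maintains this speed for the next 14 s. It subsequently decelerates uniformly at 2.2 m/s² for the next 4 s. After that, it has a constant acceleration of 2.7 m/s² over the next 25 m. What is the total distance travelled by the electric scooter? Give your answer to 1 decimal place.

Phase 1 (accelerating): v₀ = 12.0 m/s, a = 1.7 m/s².
v² = v₀² + 2aΔx = 12.0² + 2·1.7·80 = 416 → v = 20.4 m/s
t = (v − v₀)/a = (20.4 − 12.0)/1.7 = 4.94 s

Phase 2 (constant speed): v₀ = 20.4 m/s, a = 0 m/s².
v = v₀ + at = 20.4 + (0)(14) = 20.4 m/s
Δx = v₀t + ½at² = 20.4·14 + 0.5·0·14² = 286 m

Phase 3 (decelerating): v₀ = 20.4 m/s, a = -2.2 m/s².
v = v₀ + at = 20.4 + (-2.2)(4) = 11.6 m/s
Δx = v₀t + ½at² = 20.4·4 + 0.5·-2.2·4² = 64.0 m

Phase 4 (accelerating): v₀ = 11.6 m/s, a = 2.7 m/s².
v² = v₀² + 2aΔx = 11.6² + 2·2.7·25 = 269 → v = 16.4 m/s
t = (v − v₀)/a = (16.4 − 11.6)/2.7 = 1.78 s
Total distance = 80.0 + 286 + 64.0 + 25.0 = 455 m

454.5 m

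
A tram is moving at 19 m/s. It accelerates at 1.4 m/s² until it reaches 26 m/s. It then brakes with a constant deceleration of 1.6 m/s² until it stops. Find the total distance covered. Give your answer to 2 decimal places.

323.75 m

Phase 1 (accelerating): v₀ = 19.0 m/s, a = 1.4 m/s².
v = v₀ + at → t = (26 − 19.0) / 1.4 = 5.00 s
v² = v₀² + 2aΔx → Δx = (26² − 19.0²)/(2·1.4) = 113 m

Phase 2 (decelerating): v₀ = 26.0 m/s, a = -1.6 m/s².
v = v₀ + at → t = (0 − 26.0) / -1.6 = 16.2 s
v² = v₀² + 2aΔx → Δx = (0² − 26.0²)/(2·-1.6) = 211 m
Total distance = 113 + 211 = 324 m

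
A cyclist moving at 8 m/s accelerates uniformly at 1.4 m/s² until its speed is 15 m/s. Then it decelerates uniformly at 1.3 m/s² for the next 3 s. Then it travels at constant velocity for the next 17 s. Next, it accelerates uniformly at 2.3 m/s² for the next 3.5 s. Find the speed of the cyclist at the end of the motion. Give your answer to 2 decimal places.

Phase 1 (accelerating): v₀ = 8.00 m/s, a = 1.4 m/s².
v = v₀ + at → t = (15 − 8.00) / 1.4 = 5.00 s
v² = v₀² + 2aΔx → Δx = (15² − 8.00²)/(2·1.4) = 57.5 m

Phase 2 (decelerating): v₀ = 15.0 m/s, a = -1.3 m/s².
v = v₀ + at = 15.0 + (-1.3)(3) = 11.1 m/s
Δx = v₀t + ½at² = 15.0·3 + 0.5·-1.3·3² = 39.1 m

Phase 3 (constant speed): v₀ = 11.1 m/s, a = 0 m/s².
v = v₀ + at = 11.1 + (0)(17) = 11.1 m/s
Δx = v₀t + ½at² = 11.1·17 + 0.5·0·17² = 189 m

Phase 4 (accelerating): v₀ = 11.1 m/s, a = 2.3 m/s².
v = v₀ + at = 11.1 + (2.3)(3.5) = 19.1 m/s
Δx = v₀t + ½at² = 11.1·3.5 + 0.5·2.3·3.5² = 52.9 m
Final speed = 19.1 m/s

19.15 m/s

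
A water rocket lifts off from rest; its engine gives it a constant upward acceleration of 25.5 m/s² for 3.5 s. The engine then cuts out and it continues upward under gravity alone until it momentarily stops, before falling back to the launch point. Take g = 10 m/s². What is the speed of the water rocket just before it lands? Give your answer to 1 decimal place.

Phase 1 (powered ascent): v₀ = 0 m/s, a = 25.5 m/s².
v = v₀ + at = 0 + (25.5)(3.5) = 89.2 m/s
Δx = v₀t + ½at² = 0·3.5 + 0.5·25.5·3.5² = 156 m

Phase 2 (coasting upward): v₀ = 89.2 m/s, a = -10 m/s².
v = v₀ + at → t = (0 − 89.2) / -10 = 8.93 s
v² = v₀² + 2aΔx → Δx = (0² − 89.2²)/(2·-10) = 398 m

Phase 3 (free fall): v₀ = 0 m/s, a = -10 m/s².
Falls 554 m from rest: t = √(2·554/10) = 10.5 s; v = g·t = 105 m/s.
Impact speed = 105 m/s

105.3 m/s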